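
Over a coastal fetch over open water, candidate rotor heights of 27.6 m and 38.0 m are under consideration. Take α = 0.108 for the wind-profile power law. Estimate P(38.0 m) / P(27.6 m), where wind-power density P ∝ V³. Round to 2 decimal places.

1.11

Speed ratio: V_B/V_A = (z_B/z_A)^α = (38.0/27.6)^0.108 = (1.3768)^0.108 = 1.03514
Power-density ratio: P_B/P_A = (V_B/V_A)³ = (1.03514)³ = 1.10916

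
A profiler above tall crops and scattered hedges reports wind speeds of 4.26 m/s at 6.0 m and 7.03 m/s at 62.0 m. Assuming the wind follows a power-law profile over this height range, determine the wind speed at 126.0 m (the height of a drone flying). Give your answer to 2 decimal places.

First find α: α = ln(V₂/V₁)/ln(z₂/z₁) = ln(7.03/4.26)/ln(62.0/6.0) = 0.50092/2.33537 = 0.2145
Extrapolate from 62.0 m to 126.0 m: V₃ = 7.03 × (126.0/62.0)^0.2145 = 7.03 × 1.1643 = 8.1849 m/s

8.18 m/s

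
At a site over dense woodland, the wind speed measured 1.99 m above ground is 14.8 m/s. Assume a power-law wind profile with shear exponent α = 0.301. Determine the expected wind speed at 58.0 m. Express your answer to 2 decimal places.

Power-law profile: V₂ = V₁ · (z₂/z₁)^α
V₂ = 14.8 × (58.0/1.99)^0.301 = 14.8 × (29.1457)^0.301
    = 14.8 × 2.7595 = 40.8412 m/s

40.84 m/s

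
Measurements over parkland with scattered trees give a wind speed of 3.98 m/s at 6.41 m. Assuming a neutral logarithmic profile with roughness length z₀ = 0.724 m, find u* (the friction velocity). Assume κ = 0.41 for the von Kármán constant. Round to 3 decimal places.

Log law: V(z) = (u*/κ) · ln(z/z₀) ⇒ u* = κ · V / ln(z/z₀)
u* = 0.41 × 3.98 / ln(6.41/0.724) = 0.41 × 3.98 / 2.1808
   = 1.6318 / 2.1808 = 0.7482 m/s

u* ≈ 0.748 m/s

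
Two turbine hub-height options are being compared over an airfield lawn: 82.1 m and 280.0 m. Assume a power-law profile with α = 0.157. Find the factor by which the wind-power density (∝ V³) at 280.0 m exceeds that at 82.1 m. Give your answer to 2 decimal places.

Speed ratio: V_B/V_A = (z_B/z_A)^α = (280.0/82.1)^0.157 = (3.4105)^0.157 = 1.21242
Power-density ratio: P_B/P_A = (V_B/V_A)³ = (1.21242)³ = 1.78220

1.78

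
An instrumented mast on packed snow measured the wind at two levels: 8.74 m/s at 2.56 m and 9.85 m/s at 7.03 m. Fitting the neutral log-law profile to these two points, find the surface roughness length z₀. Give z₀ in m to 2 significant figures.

Log law: V(z) ∝ ln(z/z₀). With r = V₁/V₂ = 8.74/9.85 = 0.88731,
r · ln(z₂/z₀) = ln(z₁/z₀) ⇒ ln z₀ = (ln z₁ − r·ln z₂)/(1 − r)
ln z₀ = (0.94001 − 0.88731×1.95019) / 0.11269 = -7.0140
z₀ = exp(-7.0140) = 0.0008992 m

z₀ ≈ 0.00090 m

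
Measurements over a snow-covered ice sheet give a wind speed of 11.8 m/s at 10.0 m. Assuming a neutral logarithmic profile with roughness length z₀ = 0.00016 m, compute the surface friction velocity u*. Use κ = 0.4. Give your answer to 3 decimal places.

u* ≈ 0.427 m/s

Log law: V(z) = (u*/κ) · ln(z/z₀) ⇒ u* = κ · V / ln(z/z₀)
u* = 0.4 × 11.8 / ln(10.0/0.00016) = 0.4 × 11.8 / 11.0429
   = 4.7200 / 11.0429 = 0.4274 m/s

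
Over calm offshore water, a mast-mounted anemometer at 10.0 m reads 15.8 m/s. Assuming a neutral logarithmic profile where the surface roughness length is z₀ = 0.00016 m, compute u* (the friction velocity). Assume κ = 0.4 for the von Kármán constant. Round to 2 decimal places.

u* ≈ 0.57 m/s

Log law: V(z) = (u*/κ) · ln(z/z₀) ⇒ u* = κ · V / ln(z/z₀)
u* = 0.4 × 15.8 / ln(10.0/0.00016) = 0.4 × 15.8 / 11.0429
   = 6.3200 / 11.0429 = 0.5723 m/s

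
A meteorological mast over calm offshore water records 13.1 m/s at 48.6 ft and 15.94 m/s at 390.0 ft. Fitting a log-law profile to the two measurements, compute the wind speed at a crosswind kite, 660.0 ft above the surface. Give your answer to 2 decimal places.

Log law: V ∝ ln(z/z₀). From the pair, with r = V₁/V₂ = 0.82183,
ln z₀ = (ln z₁ − r·ln z₂)/(1 − r) = (3.8836 − 0.82183×5.9661)/0.17817 = -5.7224 → z₀ = 0.003272 ft
V₃ = V₁ · ln(z₃/z₀)/ln(z₁/z₀) = 13.1 × 12.2146/9.6060 = 16.6574 m/s

16.66 m/s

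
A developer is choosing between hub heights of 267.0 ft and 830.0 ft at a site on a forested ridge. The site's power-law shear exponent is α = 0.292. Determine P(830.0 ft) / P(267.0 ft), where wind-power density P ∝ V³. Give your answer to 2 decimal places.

Speed ratio: V_B/V_A = (z_B/z_A)^α = (830.0/267.0)^0.292 = (3.1086)^0.292 = 1.39261
Power-density ratio: P_B/P_A = (V_B/V_A)³ = (1.39261)³ = 2.70078

2.70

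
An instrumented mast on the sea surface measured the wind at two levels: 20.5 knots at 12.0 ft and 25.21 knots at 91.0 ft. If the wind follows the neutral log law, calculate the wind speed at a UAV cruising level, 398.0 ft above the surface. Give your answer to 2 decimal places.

28.64 knots

Log law: V ∝ ln(z/z₀). From the pair, with r = V₁/V₂ = 0.81317,
ln z₀ = (ln z₁ − r·ln z₂)/(1 − r) = (2.4849 − 0.81317×4.5109)/0.18683 = -6.3329 → z₀ = 0.001777 ft
V₃ = V₁ · ln(z₃/z₀)/ln(z₁/z₀) = 20.5 × 12.3194/8.8178 = 28.6405 knots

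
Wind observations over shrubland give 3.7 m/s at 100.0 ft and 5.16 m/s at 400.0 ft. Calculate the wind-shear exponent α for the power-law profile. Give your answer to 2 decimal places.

α ≈ 0.24

Power law: V₂/V₁ = (z₂/z₁)^α ⇒ α = ln(V₂/V₁) / ln(z₂/z₁)
α = ln(5.16/3.7) / ln(400.0/100.0) = ln(1.3946) / ln(4.0000)
  = 0.33260 / 1.38629 = 0.23992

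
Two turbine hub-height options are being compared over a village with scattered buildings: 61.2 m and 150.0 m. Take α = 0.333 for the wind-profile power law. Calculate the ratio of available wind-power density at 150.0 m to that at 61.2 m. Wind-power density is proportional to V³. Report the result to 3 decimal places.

2.449

Speed ratio: V_B/V_A = (z_B/z_A)^α = (150.0/61.2)^0.333 = (2.4510)^0.333 = 1.34788
Power-density ratio: P_B/P_A = (V_B/V_A)³ = (1.34788)³ = 2.44878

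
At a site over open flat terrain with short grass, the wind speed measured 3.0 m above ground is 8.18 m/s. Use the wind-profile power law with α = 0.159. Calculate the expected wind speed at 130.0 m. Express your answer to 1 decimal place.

14.9 m/s

Power-law profile: V₂ = V₁ · (z₂/z₁)^α
V₂ = 8.18 × (130.0/3.0)^0.159 = 8.18 × (43.3333)^0.159
    = 8.18 × 1.8208 = 14.8939 m/s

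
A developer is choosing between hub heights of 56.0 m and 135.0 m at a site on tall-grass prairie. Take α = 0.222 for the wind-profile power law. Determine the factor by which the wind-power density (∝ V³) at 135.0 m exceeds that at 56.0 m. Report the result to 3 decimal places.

Speed ratio: V_B/V_A = (z_B/z_A)^α = (135.0/56.0)^0.222 = (2.4107)^0.222 = 1.21573
Power-density ratio: P_B/P_A = (V_B/V_A)³ = (1.21573)³ = 1.79684

1.797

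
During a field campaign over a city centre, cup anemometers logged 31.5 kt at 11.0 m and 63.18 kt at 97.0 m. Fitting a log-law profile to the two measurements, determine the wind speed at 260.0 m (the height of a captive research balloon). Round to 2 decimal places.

77.53 kt

Log law: V ∝ ln(z/z₀). From the pair, with r = V₁/V₂ = 0.49858,
ln z₀ = (ln z₁ − r·ln z₂)/(1 − r) = (2.3979 − 0.49858×4.5747)/0.50142 = 0.2334 → z₀ = 1.263 m
V₃ = V₁ · ln(z₃/z₀)/ln(z₁/z₀) = 31.5 × 5.3272/2.1644 = 77.5292 kt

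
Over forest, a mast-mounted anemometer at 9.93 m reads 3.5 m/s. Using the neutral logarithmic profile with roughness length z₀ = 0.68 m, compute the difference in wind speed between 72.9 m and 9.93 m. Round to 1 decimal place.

2.6 m/s

Log law: V₂ = V₁ · ln(z₂/z₀)/ln(z₁/z₀) = 3.5 × 4.6748/2.6812 = 6.1023 m/s
ΔV = 6.1023 − 3.5 = 2.6023 m/s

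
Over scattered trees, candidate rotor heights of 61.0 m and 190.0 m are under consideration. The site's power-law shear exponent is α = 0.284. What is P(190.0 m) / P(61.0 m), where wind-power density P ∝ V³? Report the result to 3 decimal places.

2.633

Speed ratio: V_B/V_A = (z_B/z_A)^α = (190.0/61.0)^0.284 = (3.1148)^0.284 = 1.38080
Power-density ratio: P_B/P_A = (V_B/V_A)³ = (1.38080)³ = 2.63267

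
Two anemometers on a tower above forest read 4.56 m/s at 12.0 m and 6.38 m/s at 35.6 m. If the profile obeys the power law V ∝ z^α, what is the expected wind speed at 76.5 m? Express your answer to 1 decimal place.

8.1 m/s

First find α: α = ln(V₂/V₁)/ln(z₂/z₁) = ln(6.38/4.56)/ln(35.6/12.0) = 0.33585/1.08744 = 0.3088
Extrapolate from 35.6 m to 76.5 m: V₃ = 6.38 × (76.5/35.6)^0.3088 = 6.38 × 1.2665 = 8.0802 m/s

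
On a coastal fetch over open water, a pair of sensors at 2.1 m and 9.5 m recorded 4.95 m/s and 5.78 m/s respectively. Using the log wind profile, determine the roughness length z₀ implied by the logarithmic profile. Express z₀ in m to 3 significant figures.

z₀ ≈ 0.000259 m

Log law: V(z) ∝ ln(z/z₀). With r = V₁/V₂ = 4.95/5.78 = 0.85640,
r · ln(z₂/z₀) = ln(z₁/z₀) ⇒ ln z₀ = (ln z₁ − r·ln z₂)/(1 − r)
ln z₀ = (0.74194 − 0.85640×2.25129) / 0.14360 = -8.2596
z₀ = exp(-8.2596) = 0.0002588 m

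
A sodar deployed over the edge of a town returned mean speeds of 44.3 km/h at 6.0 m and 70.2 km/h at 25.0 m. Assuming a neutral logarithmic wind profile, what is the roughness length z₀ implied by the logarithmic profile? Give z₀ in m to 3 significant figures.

z₀ ≈ 0.522 m

Log law: V(z) ∝ ln(z/z₀). With r = V₁/V₂ = 44.3/70.2 = 0.63105,
r · ln(z₂/z₀) = ln(z₁/z₀) ⇒ ln z₀ = (ln z₁ − r·ln z₂)/(1 − r)
ln z₀ = (1.79176 − 0.63105×3.21888) / 0.36895 = -0.6492
z₀ = exp(-0.6492) = 0.5225 m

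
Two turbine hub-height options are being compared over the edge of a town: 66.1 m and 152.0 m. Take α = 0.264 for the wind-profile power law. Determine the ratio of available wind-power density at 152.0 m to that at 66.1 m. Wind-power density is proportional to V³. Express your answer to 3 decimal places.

1.934

Speed ratio: V_B/V_A = (z_B/z_A)^α = (152.0/66.1)^0.264 = (2.2995)^0.264 = 1.24587
Power-density ratio: P_B/P_A = (V_B/V_A)³ = (1.24587)³ = 1.93384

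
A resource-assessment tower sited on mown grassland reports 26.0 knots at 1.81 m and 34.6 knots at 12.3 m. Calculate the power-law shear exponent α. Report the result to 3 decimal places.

Power law: V₂/V₁ = (z₂/z₁)^α ⇒ α = ln(V₂/V₁) / ln(z₂/z₁)
α = ln(34.6/26.0) / ln(12.3/1.81) = ln(1.3308) / ln(6.7956)
  = 0.28576 / 1.91627 = 0.14912

α ≈ 0.149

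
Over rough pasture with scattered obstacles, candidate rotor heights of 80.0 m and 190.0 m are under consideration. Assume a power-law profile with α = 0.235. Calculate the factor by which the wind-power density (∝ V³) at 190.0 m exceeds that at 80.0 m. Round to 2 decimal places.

Speed ratio: V_B/V_A = (z_B/z_A)^α = (190.0/80.0)^0.235 = (2.3750)^0.235 = 1.22541
Power-density ratio: P_B/P_A = (V_B/V_A)³ = (1.22541)³ = 1.84011

1.84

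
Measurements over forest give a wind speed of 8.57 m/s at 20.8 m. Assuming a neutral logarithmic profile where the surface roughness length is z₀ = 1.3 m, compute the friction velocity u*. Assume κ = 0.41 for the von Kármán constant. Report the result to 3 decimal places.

u* ≈ 1.267 m/s

Log law: V(z) = (u*/κ) · ln(z/z₀) ⇒ u* = κ · V / ln(z/z₀)
u* = 0.41 × 8.57 / ln(20.8/1.3) = 0.41 × 8.57 / 2.7726
   = 3.5137 / 2.7726 = 1.2673 m/s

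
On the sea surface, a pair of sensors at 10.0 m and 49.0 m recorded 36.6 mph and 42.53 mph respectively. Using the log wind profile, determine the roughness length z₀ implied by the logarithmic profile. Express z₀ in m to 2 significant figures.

Log law: V(z) ∝ ln(z/z₀). With r = V₁/V₂ = 36.6/42.53 = 0.86057,
r · ln(z₂/z₀) = ln(z₁/z₀) ⇒ ln z₀ = (ln z₁ − r·ln z₂)/(1 − r)
ln z₀ = (2.30259 − 0.86057×3.89182) / 0.13943 = -7.5062
z₀ = exp(-7.5062) = 0.0005497 m

z₀ ≈ 0.00055 m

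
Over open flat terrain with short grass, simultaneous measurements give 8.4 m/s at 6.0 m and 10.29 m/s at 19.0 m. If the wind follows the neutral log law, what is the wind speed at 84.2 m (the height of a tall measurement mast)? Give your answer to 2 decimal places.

12.73 m/s

Log law: V ∝ ln(z/z₀). From the pair, with r = V₁/V₂ = 0.81633,
ln z₀ = (ln z₁ − r·ln z₂)/(1 − r) = (1.7918 − 0.81633×2.9444)/0.18367 = -3.3313 → z₀ = 0.03575 m
V₃ = V₁ · ln(z₃/z₀)/ln(z₁/z₀) = 8.4 × 7.7645/5.1230 = 12.7311 m/s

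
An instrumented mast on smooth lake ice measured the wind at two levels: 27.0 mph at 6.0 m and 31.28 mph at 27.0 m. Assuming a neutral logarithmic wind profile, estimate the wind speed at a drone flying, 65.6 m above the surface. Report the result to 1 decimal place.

Log law: V ∝ ln(z/z₀). From the pair, with r = V₁/V₂ = 0.86317,
ln z₀ = (ln z₁ − r·ln z₂)/(1 − r) = (1.7918 − 0.86317×3.2958)/0.13683 = -7.6966 → z₀ = 0.0004544 m
V₃ = V₁ · ln(z₃/z₀)/ln(z₁/z₀) = 27.0 × 11.8802/9.4883 = 33.8061 mph

33.8 mph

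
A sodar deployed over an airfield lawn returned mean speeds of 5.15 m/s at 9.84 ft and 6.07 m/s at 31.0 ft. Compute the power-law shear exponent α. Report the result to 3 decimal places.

α ≈ 0.143

Power law: V₂/V₁ = (z₂/z₁)^α ⇒ α = ln(V₂/V₁) / ln(z₂/z₁)
α = ln(6.07/5.15) / ln(31.0/9.84) = ln(1.1786) / ln(3.1504)
  = 0.16436 / 1.14753 = 0.14323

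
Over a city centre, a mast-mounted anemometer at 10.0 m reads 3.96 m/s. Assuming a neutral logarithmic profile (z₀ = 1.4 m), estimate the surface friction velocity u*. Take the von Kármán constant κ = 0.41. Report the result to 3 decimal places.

u* ≈ 0.826 m/s

Log law: V(z) = (u*/κ) · ln(z/z₀) ⇒ u* = κ · V / ln(z/z₀)
u* = 0.41 × 3.96 / ln(10.0/1.4) = 0.41 × 3.96 / 1.9661
   = 1.6236 / 1.9661 = 0.8258 m/s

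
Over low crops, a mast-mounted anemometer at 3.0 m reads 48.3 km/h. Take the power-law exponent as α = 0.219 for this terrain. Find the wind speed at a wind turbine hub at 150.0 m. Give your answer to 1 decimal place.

113.8 km/h

Power-law profile: V₂ = V₁ · (z₂/z₁)^α
V₂ = 48.3 × (150.0/3.0)^0.219 = 48.3 × (50.0000)^0.219
    = 48.3 × 2.3555 = 113.7684 km/h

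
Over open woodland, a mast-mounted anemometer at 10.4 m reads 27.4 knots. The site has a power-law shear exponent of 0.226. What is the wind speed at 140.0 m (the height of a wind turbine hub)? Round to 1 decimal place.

49.3 knots

Power-law profile: V₂ = V₁ · (z₂/z₁)^α
V₂ = 27.4 × (140.0/10.4)^0.226 = 27.4 × (13.4615)^0.226
    = 27.4 × 1.7996 = 49.3090 knots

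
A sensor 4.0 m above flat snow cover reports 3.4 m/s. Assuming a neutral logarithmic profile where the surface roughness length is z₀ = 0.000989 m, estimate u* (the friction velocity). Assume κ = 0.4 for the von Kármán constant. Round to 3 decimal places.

Log law: V(z) = (u*/κ) · ln(z/z₀) ⇒ u* = κ · V / ln(z/z₀)
u* = 0.4 × 3.4 / ln(4.0/0.000989) = 0.4 × 3.4 / 8.3051
   = 1.3600 / 8.3051 = 0.1638 m/s

u* ≈ 0.164 m/s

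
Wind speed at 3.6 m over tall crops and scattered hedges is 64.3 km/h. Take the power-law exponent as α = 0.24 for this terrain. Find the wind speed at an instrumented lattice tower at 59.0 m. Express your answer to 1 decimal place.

125.8 km/h

Power-law profile: V₂ = V₁ · (z₂/z₁)^α
V₂ = 64.3 × (59.0/3.6)^0.24 = 64.3 × (16.3889)^0.24
    = 64.3 × 1.9566 = 125.8064 km/h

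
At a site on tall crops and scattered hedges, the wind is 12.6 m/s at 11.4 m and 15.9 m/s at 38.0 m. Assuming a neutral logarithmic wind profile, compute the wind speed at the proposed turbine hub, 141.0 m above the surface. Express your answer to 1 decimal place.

19.5 m/s

Log law: V ∝ ln(z/z₀). From the pair, with r = V₁/V₂ = 0.79245,
ln z₀ = (ln z₁ − r·ln z₂)/(1 − r) = (2.4336 − 0.79245×3.6376)/0.20755 = -2.1634 → z₀ = 0.1149 m
V₃ = V₁ · ln(z₃/z₀)/ln(z₁/z₀) = 12.6 × 7.1121/4.5970 = 19.4938 m/s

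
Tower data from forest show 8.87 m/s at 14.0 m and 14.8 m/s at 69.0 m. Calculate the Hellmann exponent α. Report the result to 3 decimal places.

Power law: V₂/V₁ = (z₂/z₁)^α ⇒ α = ln(V₂/V₁) / ln(z₂/z₁)
α = ln(14.8/8.87) / ln(69.0/14.0) = ln(1.6685) / ln(4.9286)
  = 0.51195 / 1.59505 = 0.32096

α ≈ 0.321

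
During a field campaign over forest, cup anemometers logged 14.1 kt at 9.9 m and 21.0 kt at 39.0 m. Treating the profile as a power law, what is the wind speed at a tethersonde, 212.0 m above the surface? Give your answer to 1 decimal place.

34.3 kt

First find α: α = ln(V₂/V₁)/ln(z₂/z₁) = ln(21.0/14.1)/ln(39.0/9.9) = 0.39835/1.37103 = 0.2905
Extrapolate from 39.0 m to 212.0 m: V₃ = 21.0 × (212.0/39.0)^0.2905 = 21.0 × 1.6354 = 34.3439 kt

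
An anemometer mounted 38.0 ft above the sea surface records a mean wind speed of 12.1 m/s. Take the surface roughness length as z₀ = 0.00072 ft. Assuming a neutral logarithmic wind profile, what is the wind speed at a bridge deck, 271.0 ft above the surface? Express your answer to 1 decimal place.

14.3 m/s

Log law: V(z) ∝ ln(z/z₀), so V₂/V₁ = ln(z₂/z₀) / ln(z₁/z₀).
ln(271.0/0.00072) = 12.8384, ln(38.0/0.00072) = 10.8738
V₂ = 12.1 × 12.8384/10.8738 = 12.1 × 1.1807 = 14.2861 m/s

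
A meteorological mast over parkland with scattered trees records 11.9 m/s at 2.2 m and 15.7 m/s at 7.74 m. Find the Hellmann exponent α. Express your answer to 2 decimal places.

α ≈ 0.22

Power law: V₂/V₁ = (z₂/z₁)^α ⇒ α = ln(V₂/V₁) / ln(z₂/z₁)
α = ln(15.7/11.9) / ln(7.74/2.2) = ln(1.3193) / ln(3.5182)
  = 0.27712 / 1.25794 = 0.22030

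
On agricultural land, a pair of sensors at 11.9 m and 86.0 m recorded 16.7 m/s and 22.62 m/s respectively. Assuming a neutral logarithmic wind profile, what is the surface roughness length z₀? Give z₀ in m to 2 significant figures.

z₀ ≈ 0.045 m

Log law: V(z) ∝ ln(z/z₀). With r = V₁/V₂ = 16.7/22.62 = 0.73828,
r · ln(z₂/z₀) = ln(z₁/z₀) ⇒ ln z₀ = (ln z₁ − r·ln z₂)/(1 − r)
ln z₀ = (2.47654 − 0.73828×4.45435) / 0.26172 = -3.1028
z₀ = exp(-3.1028) = 0.04493 m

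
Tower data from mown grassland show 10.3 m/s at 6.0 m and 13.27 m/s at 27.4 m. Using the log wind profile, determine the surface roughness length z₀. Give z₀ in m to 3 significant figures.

z₀ ≈ 0.0309 m

Log law: V(z) ∝ ln(z/z₀). With r = V₁/V₂ = 10.3/13.27 = 0.77619,
r · ln(z₂/z₀) = ln(z₁/z₀) ⇒ ln z₀ = (ln z₁ − r·ln z₂)/(1 − r)
ln z₀ = (1.79176 − 0.77619×3.31054) / 0.22381 = -3.4754
z₀ = exp(-3.4754) = 0.03095 m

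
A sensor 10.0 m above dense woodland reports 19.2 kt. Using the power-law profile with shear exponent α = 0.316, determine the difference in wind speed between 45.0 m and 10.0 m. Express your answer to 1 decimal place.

11.7 kt

Power law: V₂ = V₁ · (z₂/z₁)^α = 19.2 × (4.5000)^0.316 = 30.8828 kt
ΔV = 30.8828 − 19.2 = 11.6828 kt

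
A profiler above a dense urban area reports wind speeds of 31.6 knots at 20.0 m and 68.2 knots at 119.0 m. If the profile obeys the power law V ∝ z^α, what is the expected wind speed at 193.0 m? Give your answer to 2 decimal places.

First find α: α = ln(V₂/V₁)/ln(z₂/z₁) = ln(68.2/31.6)/ln(119.0/20.0) = 0.76929/1.78339 = 0.4314
Extrapolate from 119.0 m to 193.0 m: V₃ = 68.2 × (193.0/119.0)^0.4314 = 68.2 × 1.2319 = 84.0185 knots

84.02 knots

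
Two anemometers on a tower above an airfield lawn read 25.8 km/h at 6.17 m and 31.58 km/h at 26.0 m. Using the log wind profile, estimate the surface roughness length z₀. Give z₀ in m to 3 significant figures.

z₀ ≈ 0.0100 m

Log law: V(z) ∝ ln(z/z₀). With r = V₁/V₂ = 25.8/31.58 = 0.81697,
r · ln(z₂/z₀) = ln(z₁/z₀) ⇒ ln z₀ = (ln z₁ − r·ln z₂)/(1 − r)
ln z₀ = (1.81970 − 0.81697×3.25810) / 0.18303 = -4.6008
z₀ = exp(-4.6008) = 0.01004 m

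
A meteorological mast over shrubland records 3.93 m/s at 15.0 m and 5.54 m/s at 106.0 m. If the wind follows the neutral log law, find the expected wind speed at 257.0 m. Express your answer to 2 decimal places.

Log law: V ∝ ln(z/z₀). From the pair, with r = V₁/V₂ = 0.70939,
ln z₀ = (ln z₁ − r·ln z₂)/(1 − r) = (2.7081 − 0.70939×4.6634)/0.29061 = -2.0650 → z₀ = 0.1268 m
V₃ = V₁ · ln(z₃/z₀)/ln(z₁/z₀) = 3.93 × 7.6141/4.7731 = 6.2692 m/s

6.27 m/s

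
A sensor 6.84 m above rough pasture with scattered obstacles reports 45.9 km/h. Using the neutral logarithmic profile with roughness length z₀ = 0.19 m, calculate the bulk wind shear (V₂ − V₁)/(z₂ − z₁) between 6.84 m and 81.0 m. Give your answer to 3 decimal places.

0.427 km/h/m

Log law: V₂ = V₁ · ln(z₂/z₀)/ln(z₁/z₀) = 45.9 × 6.0552/3.5835 = 77.5586 km/h
ΔV/Δz = (77.5586 − 45.9)/(81.0 − 6.84) = 31.6586/74.1600 = 0.42690 km/h/m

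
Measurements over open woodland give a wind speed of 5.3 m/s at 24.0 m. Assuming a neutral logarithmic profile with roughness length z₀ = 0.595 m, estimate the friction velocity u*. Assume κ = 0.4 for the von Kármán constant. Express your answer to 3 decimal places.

u* ≈ 0.573 m/s

Log law: V(z) = (u*/κ) · ln(z/z₀) ⇒ u* = κ · V / ln(z/z₀)
u* = 0.4 × 5.3 / ln(24.0/0.595) = 0.4 × 5.3 / 3.6972
   = 2.1200 / 3.6972 = 0.5734 m/s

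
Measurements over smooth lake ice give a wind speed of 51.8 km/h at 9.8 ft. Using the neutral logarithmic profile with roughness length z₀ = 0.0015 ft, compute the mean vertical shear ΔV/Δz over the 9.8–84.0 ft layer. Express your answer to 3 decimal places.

0.171 km/h/ft

Log law: V₂ = V₁ · ln(z₂/z₀)/ln(z₁/z₀) = 51.8 × 10.9331/8.7847 = 64.4685 km/h
ΔV/Δz = (64.4685 − 51.8)/(84.0 − 9.8) = 12.6685/74.2000 = 0.17073 km/h/ft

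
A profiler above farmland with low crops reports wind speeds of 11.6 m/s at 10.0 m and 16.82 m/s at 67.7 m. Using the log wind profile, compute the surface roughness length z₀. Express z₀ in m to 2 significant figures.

z₀ ≈ 0.14 m

Log law: V(z) ∝ ln(z/z₀). With r = V₁/V₂ = 11.6/16.82 = 0.68966,
r · ln(z₂/z₀) = ln(z₁/z₀) ⇒ ln z₀ = (ln z₁ − r·ln z₂)/(1 − r)
ln z₀ = (2.30259 − 0.68966×4.21509) / 0.31034 = -1.9474
z₀ = exp(-1.9474) = 0.1426 m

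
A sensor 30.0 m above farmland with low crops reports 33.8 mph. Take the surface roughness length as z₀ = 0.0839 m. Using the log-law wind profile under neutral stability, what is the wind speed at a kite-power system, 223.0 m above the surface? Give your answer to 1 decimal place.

45.3 mph

Log law: V(z) ∝ ln(z/z₀), so V₂/V₁ = ln(z₂/z₀) / ln(z₁/z₀).
ln(223.0/0.0839) = 7.8853, ln(30.0/0.0839) = 5.8793
V₂ = 33.8 × 7.8853/5.8793 = 33.8 × 1.3412 = 45.3323 mph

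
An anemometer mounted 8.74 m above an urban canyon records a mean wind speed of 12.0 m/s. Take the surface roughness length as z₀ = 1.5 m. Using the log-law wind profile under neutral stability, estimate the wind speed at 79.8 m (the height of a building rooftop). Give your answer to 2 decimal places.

27.06 m/s

Log law: V(z) ∝ ln(z/z₀), so V₂/V₁ = ln(z₂/z₀) / ln(z₁/z₀).
ln(79.8/1.5) = 3.9741, ln(8.74/1.5) = 1.7624
V₂ = 12.0 × 3.9741/1.7624 = 12.0 × 2.2549 = 27.0583 m/s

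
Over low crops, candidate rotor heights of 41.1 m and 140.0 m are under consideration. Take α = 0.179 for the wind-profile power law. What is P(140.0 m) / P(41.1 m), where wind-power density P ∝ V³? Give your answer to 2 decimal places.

1.93

Speed ratio: V_B/V_A = (z_B/z_A)^α = (140.0/41.1)^0.179 = (3.4063)^0.179 = 1.24532
Power-density ratio: P_B/P_A = (V_B/V_A)³ = (1.24532)³ = 1.93125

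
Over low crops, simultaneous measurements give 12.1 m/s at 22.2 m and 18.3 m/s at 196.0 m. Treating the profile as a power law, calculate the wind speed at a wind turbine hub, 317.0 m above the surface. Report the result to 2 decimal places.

First find α: α = ln(V₂/V₁)/ln(z₂/z₁) = ln(18.3/12.1)/ln(196.0/22.2) = 0.41370/2.17802 = 0.1899
Extrapolate from 196.0 m to 317.0 m: V₃ = 18.3 × (317.0/196.0)^0.1899 = 18.3 × 1.0956 = 20.0499 m/s

20.05 m/s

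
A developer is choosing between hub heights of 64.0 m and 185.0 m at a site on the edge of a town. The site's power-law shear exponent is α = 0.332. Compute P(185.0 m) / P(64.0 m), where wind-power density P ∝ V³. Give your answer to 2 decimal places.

2.88

Speed ratio: V_B/V_A = (z_B/z_A)^α = (185.0/64.0)^0.332 = (2.8906)^0.332 = 1.42249
Power-density ratio: P_B/P_A = (V_B/V_A)³ = (1.42249)³ = 2.87838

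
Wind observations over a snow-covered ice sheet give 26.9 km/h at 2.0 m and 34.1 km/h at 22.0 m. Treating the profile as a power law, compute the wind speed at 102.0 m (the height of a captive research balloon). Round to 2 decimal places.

First find α: α = ln(V₂/V₁)/ln(z₂/z₁) = ln(34.1/26.9)/ln(22.0/2.0) = 0.23717/2.39790 = 0.0989
Extrapolate from 22.0 m to 102.0 m: V₃ = 34.1 × (102.0/22.0)^0.0989 = 34.1 × 1.1638 = 39.6867 km/h

39.69 km/h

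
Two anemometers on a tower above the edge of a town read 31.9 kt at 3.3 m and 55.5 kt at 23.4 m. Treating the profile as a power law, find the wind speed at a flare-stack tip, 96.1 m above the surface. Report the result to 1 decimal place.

First find α: α = ln(V₂/V₁)/ln(z₂/z₁) = ln(55.5/31.9)/ln(23.4/3.3) = 0.55378/1.95881 = 0.2827
Extrapolate from 23.4 m to 96.1 m: V₃ = 55.5 × (96.1/23.4)^0.2827 = 55.5 × 1.4909 = 82.7443 kt

82.7 kt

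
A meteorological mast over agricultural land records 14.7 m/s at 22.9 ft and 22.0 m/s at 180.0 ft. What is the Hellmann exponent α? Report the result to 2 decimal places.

Power law: V₂/V₁ = (z₂/z₁)^α ⇒ α = ln(V₂/V₁) / ln(z₂/z₁)
α = ln(22.0/14.7) / ln(180.0/22.9) = ln(1.4966) / ln(7.8603)
  = 0.40319 / 2.06182 = 0.19555

α ≈ 0.20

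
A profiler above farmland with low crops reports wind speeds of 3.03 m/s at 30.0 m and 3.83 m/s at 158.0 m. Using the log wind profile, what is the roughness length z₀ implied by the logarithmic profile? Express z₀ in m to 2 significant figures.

Log law: V(z) ∝ ln(z/z₀). With r = V₁/V₂ = 3.03/3.83 = 0.79112,
r · ln(z₂/z₀) = ln(z₁/z₀) ⇒ ln z₀ = (ln z₁ − r·ln z₂)/(1 − r)
ln z₀ = (3.40120 − 0.79112×5.06260) / 0.20888 = -2.8913
z₀ = exp(-2.8913) = 0.05550 m

z₀ ≈ 0.056 m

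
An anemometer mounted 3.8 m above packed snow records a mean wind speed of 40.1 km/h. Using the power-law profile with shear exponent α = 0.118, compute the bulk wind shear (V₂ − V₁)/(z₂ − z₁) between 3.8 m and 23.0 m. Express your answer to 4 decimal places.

0.4944 km/h/m

Power law: V₂ = V₁ · (z₂/z₁)^α = 40.1 × (6.0526)^0.118 = 49.5922 km/h
ΔV/Δz = (49.5922 − 40.1)/(23.0 − 3.8) = 9.4922/19.2000 = 0.49439 km/h/m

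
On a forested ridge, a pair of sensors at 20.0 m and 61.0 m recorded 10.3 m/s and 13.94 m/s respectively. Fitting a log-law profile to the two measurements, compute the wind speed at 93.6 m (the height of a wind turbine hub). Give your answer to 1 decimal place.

15.3 m/s

Log law: V ∝ ln(z/z₀). From the pair, with r = V₁/V₂ = 0.73888,
ln z₀ = (ln z₁ − r·ln z₂)/(1 − r) = (2.9957 − 0.73888×4.1109)/0.26112 = -0.1598 → z₀ = 0.8524 m
V₃ = V₁ · ln(z₃/z₀)/ln(z₁/z₀) = 10.3 × 4.6988/3.1555 = 15.3376 m/s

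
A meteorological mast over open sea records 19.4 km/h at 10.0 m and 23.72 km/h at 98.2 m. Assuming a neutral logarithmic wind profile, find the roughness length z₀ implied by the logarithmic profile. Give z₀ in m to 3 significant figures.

Log law: V(z) ∝ ln(z/z₀). With r = V₁/V₂ = 19.4/23.72 = 0.81788,
r · ln(z₂/z₀) = ln(z₁/z₀) ⇒ ln z₀ = (ln z₁ − r·ln z₂)/(1 − r)
ln z₀ = (2.30259 − 0.81788×4.58701) / 0.18212 = -7.9562
z₀ = exp(-7.9562) = 0.0003505 m

z₀ ≈ 0.000350 m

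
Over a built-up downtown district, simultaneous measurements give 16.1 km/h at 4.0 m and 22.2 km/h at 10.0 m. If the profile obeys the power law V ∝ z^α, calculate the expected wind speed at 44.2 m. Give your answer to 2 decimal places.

37.38 km/h

First find α: α = ln(V₂/V₁)/ln(z₂/z₁) = ln(22.2/16.1)/ln(10.0/4.0) = 0.32127/0.91629 = 0.3506
Extrapolate from 10.0 m to 44.2 m: V₃ = 22.2 × (44.2/10.0)^0.3506 = 22.2 × 1.6838 = 37.3812 km/h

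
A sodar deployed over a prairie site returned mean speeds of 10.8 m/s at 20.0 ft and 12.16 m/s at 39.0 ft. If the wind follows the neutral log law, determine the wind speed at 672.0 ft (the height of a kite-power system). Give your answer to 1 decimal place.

Log law: V ∝ ln(z/z₀). From the pair, with r = V₁/V₂ = 0.88816,
ln z₀ = (ln z₁ − r·ln z₂)/(1 − r) = (2.9957 − 0.88816×3.6636)/0.11184 = -2.3076 → z₀ = 0.09950 ft
V₃ = V₁ · ln(z₃/z₀)/ln(z₁/z₀) = 10.8 × 8.8179/5.3034 = 17.9572 m/s

18.0 m/s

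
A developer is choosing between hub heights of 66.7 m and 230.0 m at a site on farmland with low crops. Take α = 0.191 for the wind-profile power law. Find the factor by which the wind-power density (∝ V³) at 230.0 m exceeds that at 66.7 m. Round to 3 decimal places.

2.033

Speed ratio: V_B/V_A = (z_B/z_A)^α = (230.0/66.7)^0.191 = (3.4483)^0.191 = 1.26672
Power-density ratio: P_B/P_A = (V_B/V_A)³ = (1.26672)³ = 2.03257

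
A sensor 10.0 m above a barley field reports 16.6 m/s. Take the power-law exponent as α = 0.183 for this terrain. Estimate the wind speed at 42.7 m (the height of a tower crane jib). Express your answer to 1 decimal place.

21.7 m/s

Power-law profile: V₂ = V₁ · (z₂/z₁)^α
V₂ = 16.6 × (42.7/10.0)^0.183 = 16.6 × (4.2700)^0.183
    = 16.6 × 1.3043 = 21.6509 m/s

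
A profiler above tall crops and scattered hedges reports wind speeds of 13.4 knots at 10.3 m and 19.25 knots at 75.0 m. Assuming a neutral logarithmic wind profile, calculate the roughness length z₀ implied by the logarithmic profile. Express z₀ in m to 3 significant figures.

z₀ ≈ 0.109 m

Log law: V(z) ∝ ln(z/z₀). With r = V₁/V₂ = 13.4/19.25 = 0.69610,
r · ln(z₂/z₀) = ln(z₁/z₀) ⇒ ln z₀ = (ln z₁ − r·ln z₂)/(1 − r)
ln z₀ = (2.33214 − 0.69610×4.31749) / 0.30390 = -2.2155
z₀ = exp(-2.2155) = 0.1091 m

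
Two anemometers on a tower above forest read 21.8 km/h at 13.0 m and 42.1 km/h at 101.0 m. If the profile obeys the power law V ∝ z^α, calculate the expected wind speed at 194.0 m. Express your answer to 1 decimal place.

51.9 km/h

First find α: α = ln(V₂/V₁)/ln(z₂/z₁) = ln(42.1/21.8)/ln(101.0/13.0) = 0.65814/2.05017 = 0.3210
Extrapolate from 101.0 m to 194.0 m: V₃ = 42.1 × (194.0/101.0)^0.3210 = 42.1 × 1.2331 = 51.9139 km/h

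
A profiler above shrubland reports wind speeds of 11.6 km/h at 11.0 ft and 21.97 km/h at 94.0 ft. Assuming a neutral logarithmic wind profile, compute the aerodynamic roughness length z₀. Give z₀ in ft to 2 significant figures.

z₀ ≈ 1.00 ft

Log law: V(z) ∝ ln(z/z₀). With r = V₁/V₂ = 11.6/21.97 = 0.52799,
r · ln(z₂/z₀) = ln(z₁/z₀) ⇒ ln z₀ = (ln z₁ − r·ln z₂)/(1 − r)
ln z₀ = (2.39790 − 0.52799×4.54329) / 0.47201 = -0.0020
z₀ = exp(-0.0020) = 0.9980 ft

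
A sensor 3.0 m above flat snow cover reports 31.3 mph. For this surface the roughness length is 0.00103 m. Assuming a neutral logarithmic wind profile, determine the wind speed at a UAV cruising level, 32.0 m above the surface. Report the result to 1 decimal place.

40.6 mph

Log law: V(z) ∝ ln(z/z₀), so V₂/V₁ = ln(z₂/z₀) / ln(z₁/z₀).
ln(32.0/0.00103) = 10.3439, ln(3.0/0.00103) = 7.9768
V₂ = 31.3 × 10.3439/7.9768 = 31.3 × 1.2968 = 40.5883 mph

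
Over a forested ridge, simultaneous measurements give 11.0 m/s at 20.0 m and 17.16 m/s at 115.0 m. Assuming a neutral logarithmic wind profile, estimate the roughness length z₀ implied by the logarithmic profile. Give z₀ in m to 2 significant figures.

Log law: V(z) ∝ ln(z/z₀). With r = V₁/V₂ = 11.0/17.16 = 0.64103,
r · ln(z₂/z₀) = ln(z₁/z₀) ⇒ ln z₀ = (ln z₁ − r·ln z₂)/(1 − r)
ln z₀ = (2.99573 − 0.64103×4.74493) / 0.35897 = -0.1278
z₀ = exp(-0.1278) = 0.8800 m

z₀ ≈ 0.88 m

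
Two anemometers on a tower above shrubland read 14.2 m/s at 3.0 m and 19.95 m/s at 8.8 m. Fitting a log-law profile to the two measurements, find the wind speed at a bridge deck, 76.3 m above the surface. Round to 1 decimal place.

31.5 m/s

Log law: V ∝ ln(z/z₀). From the pair, with r = V₁/V₂ = 0.71178,
ln z₀ = (ln z₁ − r·ln z₂)/(1 − r) = (1.0986 − 0.71178×2.1748)/0.28822 = -1.5590 → z₀ = 0.2103 m
V₃ = V₁ · ln(z₃/z₀)/ln(z₁/z₀) = 14.2 × 5.8937/2.6576 = 31.4908 m/s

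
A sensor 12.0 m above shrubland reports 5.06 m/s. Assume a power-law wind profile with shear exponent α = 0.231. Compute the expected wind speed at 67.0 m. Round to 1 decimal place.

Power-law profile: V₂ = V₁ · (z₂/z₁)^α
V₂ = 5.06 × (67.0/12.0)^0.231 = 5.06 × (5.5833)^0.231
    = 5.06 × 1.4878 = 7.5281 m/s

7.5 m/s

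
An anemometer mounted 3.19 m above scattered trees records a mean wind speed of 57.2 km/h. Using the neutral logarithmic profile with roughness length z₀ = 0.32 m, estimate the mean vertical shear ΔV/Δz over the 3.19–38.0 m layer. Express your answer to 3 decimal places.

Log law: V₂ = V₁ · ln(z₂/z₀)/ln(z₁/z₀) = 57.2 × 4.7770/2.2995 = 118.8306 km/h
ΔV/Δz = (118.8306 − 57.2)/(38.0 − 3.19) = 61.6306/34.8100 = 1.77048 km/h/m

1.770 km/h/m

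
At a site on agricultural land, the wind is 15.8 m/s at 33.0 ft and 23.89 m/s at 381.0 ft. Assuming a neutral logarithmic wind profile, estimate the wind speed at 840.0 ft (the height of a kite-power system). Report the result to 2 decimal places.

Log law: V ∝ ln(z/z₀). From the pair, with r = V₁/V₂ = 0.66136,
ln z₀ = (ln z₁ − r·ln z₂)/(1 − r) = (3.4965 − 0.66136×5.9428)/0.33864 = -1.2812 → z₀ = 0.2777 ft
V₃ = V₁ · ln(z₃/z₀)/ln(z₁/z₀) = 15.8 × 8.0146/4.7777 = 26.5046 m/s

26.50 m/s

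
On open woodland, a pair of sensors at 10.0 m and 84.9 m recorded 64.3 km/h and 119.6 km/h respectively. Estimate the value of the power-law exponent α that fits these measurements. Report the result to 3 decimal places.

Power law: V₂/V₁ = (z₂/z₁)^α ⇒ α = ln(V₂/V₁) / ln(z₂/z₁)
α = ln(119.6/64.3) / ln(84.9/10.0) = ln(1.8600) / ln(8.4900)
  = 0.62059 / 2.13889 = 0.29015

α ≈ 0.290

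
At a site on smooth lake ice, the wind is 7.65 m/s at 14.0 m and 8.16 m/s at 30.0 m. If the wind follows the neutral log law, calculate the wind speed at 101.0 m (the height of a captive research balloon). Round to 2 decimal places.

Log law: V ∝ ln(z/z₀). From the pair, with r = V₁/V₂ = 0.93750,
ln z₀ = (ln z₁ − r·ln z₂)/(1 − r) = (2.6391 − 0.93750×3.4012)/0.06250 = -8.7930 → z₀ = 0.0001518 m
V₃ = V₁ · ln(z₃/z₀)/ln(z₁/z₀) = 7.65 × 13.4082/11.4321 = 8.9723 m/s

8.97 m/s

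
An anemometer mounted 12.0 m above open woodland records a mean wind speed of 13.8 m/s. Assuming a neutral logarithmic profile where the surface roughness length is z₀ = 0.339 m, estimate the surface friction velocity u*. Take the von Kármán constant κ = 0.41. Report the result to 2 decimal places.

u* ≈ 1.59 m/s

Log law: V(z) = (u*/κ) · ln(z/z₀) ⇒ u* = κ · V / ln(z/z₀)
u* = 0.41 × 13.8 / ln(12.0/0.339) = 0.41 × 13.8 / 3.5667
   = 5.6580 / 3.5667 = 1.5864 m/s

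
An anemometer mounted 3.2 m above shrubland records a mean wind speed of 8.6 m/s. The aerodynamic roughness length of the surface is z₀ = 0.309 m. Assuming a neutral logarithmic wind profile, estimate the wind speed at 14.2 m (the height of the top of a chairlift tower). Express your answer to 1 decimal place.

Log law: V(z) ∝ ln(z/z₀), so V₂/V₁ = ln(z₂/z₀) / ln(z₁/z₀).
ln(14.2/0.309) = 3.8277, ln(3.2/0.309) = 2.3376
V₂ = 8.6 × 3.8277/2.3376 = 8.6 × 1.6375 = 14.0821 m/s

14.1 m/s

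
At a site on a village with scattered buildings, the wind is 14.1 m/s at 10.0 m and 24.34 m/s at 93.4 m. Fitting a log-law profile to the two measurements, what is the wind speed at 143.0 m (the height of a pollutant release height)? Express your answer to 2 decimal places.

26.29 m/s

Log law: V ∝ ln(z/z₀). From the pair, with r = V₁/V₂ = 0.57929,
ln z₀ = (ln z₁ − r·ln z₂)/(1 − r) = (2.3026 − 0.57929×4.5369)/0.42071 = -0.7739 → z₀ = 0.4612 m
V₃ = V₁ · ln(z₃/z₀)/ln(z₁/z₀) = 14.1 × 5.7368/3.0765 = 26.2922 m/s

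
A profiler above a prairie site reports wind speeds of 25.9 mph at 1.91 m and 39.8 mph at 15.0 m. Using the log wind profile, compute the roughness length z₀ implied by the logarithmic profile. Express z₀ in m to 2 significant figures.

z₀ ≈ 0.041 m

Log law: V(z) ∝ ln(z/z₀). With r = V₁/V₂ = 25.9/39.8 = 0.65075,
r · ln(z₂/z₀) = ln(z₁/z₀) ⇒ ln z₀ = (ln z₁ − r·ln z₂)/(1 − r)
ln z₀ = (0.64710 − 0.65075×2.70805) / 0.34925 = -3.1931
z₀ = exp(-3.1931) = 0.04105 m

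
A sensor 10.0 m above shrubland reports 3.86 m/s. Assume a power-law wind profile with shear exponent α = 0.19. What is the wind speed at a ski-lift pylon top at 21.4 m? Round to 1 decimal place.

Power-law profile: V₂ = V₁ · (z₂/z₁)^α
V₂ = 3.86 × (21.4/10.0)^0.19 = 3.86 × (2.1400)^0.19
    = 3.86 × 1.1555 = 4.4603 m/s

4.5 m/s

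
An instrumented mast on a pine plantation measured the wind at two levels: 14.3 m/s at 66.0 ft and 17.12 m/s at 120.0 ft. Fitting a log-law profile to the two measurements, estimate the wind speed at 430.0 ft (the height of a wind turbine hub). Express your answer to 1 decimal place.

Log law: V ∝ ln(z/z₀). From the pair, with r = V₁/V₂ = 0.83528,
ln z₀ = (ln z₁ − r·ln z₂)/(1 − r) = (4.1897 − 0.83528×4.7875)/0.16472 = 1.1581 → z₀ = 3.184 ft
V₃ = V₁ · ln(z₃/z₀)/ln(z₁/z₀) = 14.3 × 4.9057/3.0316 = 23.1403 m/s

23.1 m/s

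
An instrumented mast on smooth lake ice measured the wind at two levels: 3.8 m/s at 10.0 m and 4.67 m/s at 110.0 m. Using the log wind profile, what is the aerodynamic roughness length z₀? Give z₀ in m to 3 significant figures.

Log law: V(z) ∝ ln(z/z₀). With r = V₁/V₂ = 3.8/4.67 = 0.81370,
r · ln(z₂/z₀) = ln(z₁/z₀) ⇒ ln z₀ = (ln z₁ − r·ln z₂)/(1 − r)
ln z₀ = (2.30259 − 0.81370×4.70048) / 0.18630 = -8.1710
z₀ = exp(-8.1710) = 0.0002827 m

z₀ ≈ 0.000283 m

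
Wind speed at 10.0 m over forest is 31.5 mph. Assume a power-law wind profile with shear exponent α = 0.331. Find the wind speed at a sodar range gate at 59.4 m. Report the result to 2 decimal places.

Power-law profile: V₂ = V₁ · (z₂/z₁)^α
V₂ = 31.5 × (59.4/10.0)^0.331 = 31.5 × (5.9400)^0.331
    = 31.5 × 1.8035 = 56.8112 mph

56.81 mph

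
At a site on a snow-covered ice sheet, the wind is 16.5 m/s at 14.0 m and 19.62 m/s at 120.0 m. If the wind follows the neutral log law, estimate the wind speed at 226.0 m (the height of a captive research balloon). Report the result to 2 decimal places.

Log law: V ∝ ln(z/z₀). From the pair, with r = V₁/V₂ = 0.84098,
ln z₀ = (ln z₁ − r·ln z₂)/(1 − r) = (2.6391 − 0.84098×4.7875)/0.15902 = -8.7229 → z₀ = 0.0001628 m
V₃ = V₁ · ln(z₃/z₀)/ln(z₁/z₀) = 16.5 × 14.1434/11.3619 = 20.5393 m/s

20.54 m/s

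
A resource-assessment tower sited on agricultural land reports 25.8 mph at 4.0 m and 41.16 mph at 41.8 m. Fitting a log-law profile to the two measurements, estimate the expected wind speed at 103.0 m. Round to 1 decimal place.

Log law: V ∝ ln(z/z₀). From the pair, with r = V₁/V₂ = 0.62682,
ln z₀ = (ln z₁ − r·ln z₂)/(1 − r) = (1.3863 − 0.62682×3.7329)/0.37318 = -2.5553 → z₀ = 0.07767 m
V₃ = V₁ · ln(z₃/z₀)/ln(z₁/z₀) = 25.8 × 7.1900/3.9416 = 47.0631 mph

47.1 mph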